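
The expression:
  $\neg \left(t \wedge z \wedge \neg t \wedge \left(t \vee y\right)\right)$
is always true.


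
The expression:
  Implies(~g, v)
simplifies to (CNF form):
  g | v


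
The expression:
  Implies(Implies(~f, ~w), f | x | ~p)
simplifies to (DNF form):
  f | w | x | ~p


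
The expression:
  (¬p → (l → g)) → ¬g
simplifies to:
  ¬g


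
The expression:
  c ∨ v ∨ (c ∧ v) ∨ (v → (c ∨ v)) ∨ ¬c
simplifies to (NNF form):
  True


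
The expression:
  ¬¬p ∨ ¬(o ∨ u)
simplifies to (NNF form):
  p ∨ (¬o ∧ ¬u)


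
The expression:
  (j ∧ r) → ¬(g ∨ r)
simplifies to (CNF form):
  ¬j ∨ ¬r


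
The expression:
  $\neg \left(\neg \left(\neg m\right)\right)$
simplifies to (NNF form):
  $\neg m$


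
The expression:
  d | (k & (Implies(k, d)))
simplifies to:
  d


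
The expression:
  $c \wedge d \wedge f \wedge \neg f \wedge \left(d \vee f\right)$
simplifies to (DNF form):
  $\text{False}$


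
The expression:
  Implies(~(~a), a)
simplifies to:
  True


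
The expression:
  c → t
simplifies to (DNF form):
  t ∨ ¬c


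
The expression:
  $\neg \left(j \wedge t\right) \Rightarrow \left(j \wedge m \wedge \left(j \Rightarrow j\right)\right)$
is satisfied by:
  {j: True, t: True, m: True}
  {j: True, t: True, m: False}
  {j: True, m: True, t: False}


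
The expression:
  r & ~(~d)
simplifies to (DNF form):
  d & r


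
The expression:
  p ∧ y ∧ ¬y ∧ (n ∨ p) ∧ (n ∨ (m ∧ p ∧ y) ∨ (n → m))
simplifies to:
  False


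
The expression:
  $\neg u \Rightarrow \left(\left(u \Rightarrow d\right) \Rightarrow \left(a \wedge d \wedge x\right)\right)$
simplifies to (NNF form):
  $u \vee \left(a \wedge d \wedge x\right)$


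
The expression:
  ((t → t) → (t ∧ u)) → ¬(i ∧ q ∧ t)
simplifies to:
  ¬i ∨ ¬q ∨ ¬t ∨ ¬u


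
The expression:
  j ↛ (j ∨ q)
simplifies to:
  False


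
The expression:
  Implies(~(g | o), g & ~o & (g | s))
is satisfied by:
  {o: True, g: True}
  {o: True, g: False}
  {g: True, o: False}


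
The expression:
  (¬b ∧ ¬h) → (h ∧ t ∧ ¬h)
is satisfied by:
  {b: True, h: True}
  {b: True, h: False}
  {h: True, b: False}


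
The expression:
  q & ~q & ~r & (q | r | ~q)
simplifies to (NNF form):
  False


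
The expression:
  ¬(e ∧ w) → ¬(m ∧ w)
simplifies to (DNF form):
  e ∨ ¬m ∨ ¬w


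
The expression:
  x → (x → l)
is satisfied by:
  {l: True, x: False}
  {x: False, l: False}
  {x: True, l: True}


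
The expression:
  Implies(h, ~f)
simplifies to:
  ~f | ~h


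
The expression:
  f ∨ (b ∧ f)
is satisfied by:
  {f: True}


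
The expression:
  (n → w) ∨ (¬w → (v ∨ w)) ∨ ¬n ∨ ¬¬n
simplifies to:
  True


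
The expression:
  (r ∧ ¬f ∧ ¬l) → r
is always true.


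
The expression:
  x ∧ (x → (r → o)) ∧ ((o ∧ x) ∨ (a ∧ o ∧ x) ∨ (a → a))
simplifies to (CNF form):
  x ∧ (o ∨ ¬r)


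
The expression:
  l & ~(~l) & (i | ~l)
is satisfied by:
  {i: True, l: True}


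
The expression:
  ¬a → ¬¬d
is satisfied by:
  {a: True, d: True}
  {a: True, d: False}
  {d: True, a: False}


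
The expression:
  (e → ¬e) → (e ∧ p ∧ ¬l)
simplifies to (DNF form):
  e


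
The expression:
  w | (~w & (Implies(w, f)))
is always true.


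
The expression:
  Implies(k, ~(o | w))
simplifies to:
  ~k | (~o & ~w)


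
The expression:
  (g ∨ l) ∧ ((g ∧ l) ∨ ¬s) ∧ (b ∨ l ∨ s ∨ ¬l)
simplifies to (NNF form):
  (g ∧ l) ∨ (g ∧ ¬s) ∨ (l ∧ ¬s)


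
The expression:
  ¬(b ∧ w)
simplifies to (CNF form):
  ¬b ∨ ¬w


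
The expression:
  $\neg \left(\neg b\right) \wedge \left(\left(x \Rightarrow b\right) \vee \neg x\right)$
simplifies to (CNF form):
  $b$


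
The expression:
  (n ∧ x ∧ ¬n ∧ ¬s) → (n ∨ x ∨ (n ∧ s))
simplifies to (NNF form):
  True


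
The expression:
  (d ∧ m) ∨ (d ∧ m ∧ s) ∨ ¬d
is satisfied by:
  {m: True, d: False}
  {d: False, m: False}
  {d: True, m: True}


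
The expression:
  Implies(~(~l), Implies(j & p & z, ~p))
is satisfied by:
  {l: False, z: False, p: False, j: False}
  {j: True, l: False, z: False, p: False}
  {p: True, l: False, z: False, j: False}
  {j: True, p: True, l: False, z: False}
  {z: True, j: False, l: False, p: False}
  {j: True, z: True, l: False, p: False}
  {p: True, z: True, j: False, l: False}
  {j: True, p: True, z: True, l: False}
  {l: True, p: False, z: False, j: False}
  {j: True, l: True, p: False, z: False}
  {p: True, l: True, j: False, z: False}
  {j: True, p: True, l: True, z: False}
  {z: True, l: True, p: False, j: False}
  {j: True, z: True, l: True, p: False}
  {p: True, z: True, l: True, j: False}


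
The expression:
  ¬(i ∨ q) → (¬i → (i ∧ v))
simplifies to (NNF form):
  i ∨ q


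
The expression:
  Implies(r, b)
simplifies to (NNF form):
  b | ~r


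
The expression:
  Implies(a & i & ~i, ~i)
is always true.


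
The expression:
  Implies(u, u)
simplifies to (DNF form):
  True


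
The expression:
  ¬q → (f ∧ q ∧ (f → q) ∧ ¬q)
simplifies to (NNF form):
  q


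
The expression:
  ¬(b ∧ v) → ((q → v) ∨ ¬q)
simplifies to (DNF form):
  v ∨ ¬q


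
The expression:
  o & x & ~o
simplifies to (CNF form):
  False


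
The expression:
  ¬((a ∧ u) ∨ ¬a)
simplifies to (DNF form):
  a ∧ ¬u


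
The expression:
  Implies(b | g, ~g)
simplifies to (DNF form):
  ~g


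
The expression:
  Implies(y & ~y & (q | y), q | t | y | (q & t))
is always true.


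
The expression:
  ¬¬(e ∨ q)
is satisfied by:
  {q: True, e: True}
  {q: True, e: False}
  {e: True, q: False}


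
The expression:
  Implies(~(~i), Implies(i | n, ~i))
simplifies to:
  ~i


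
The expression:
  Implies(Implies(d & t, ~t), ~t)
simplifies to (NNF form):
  d | ~t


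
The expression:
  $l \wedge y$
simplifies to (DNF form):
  $l \wedge y$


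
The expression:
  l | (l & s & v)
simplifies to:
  l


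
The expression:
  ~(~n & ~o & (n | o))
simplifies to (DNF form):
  True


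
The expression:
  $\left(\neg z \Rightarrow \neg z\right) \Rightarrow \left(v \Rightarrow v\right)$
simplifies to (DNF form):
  $\text{True}$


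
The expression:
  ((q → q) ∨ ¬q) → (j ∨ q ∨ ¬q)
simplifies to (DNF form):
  True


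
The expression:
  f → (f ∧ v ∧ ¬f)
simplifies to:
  ¬f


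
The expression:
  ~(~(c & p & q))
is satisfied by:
  {c: True, p: True, q: True}


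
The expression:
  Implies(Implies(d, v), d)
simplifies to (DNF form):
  d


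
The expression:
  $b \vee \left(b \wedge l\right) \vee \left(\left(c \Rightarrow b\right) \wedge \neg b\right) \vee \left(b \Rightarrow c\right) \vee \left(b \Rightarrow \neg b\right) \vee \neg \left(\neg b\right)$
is always true.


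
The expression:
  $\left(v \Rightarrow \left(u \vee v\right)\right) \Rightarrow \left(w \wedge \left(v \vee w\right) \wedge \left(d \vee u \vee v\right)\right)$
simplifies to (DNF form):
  $\left(d \wedge w\right) \vee \left(u \wedge w\right) \vee \left(v \wedge w\right)$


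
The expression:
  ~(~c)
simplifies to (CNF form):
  c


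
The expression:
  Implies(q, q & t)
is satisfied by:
  {t: True, q: False}
  {q: False, t: False}
  {q: True, t: True}


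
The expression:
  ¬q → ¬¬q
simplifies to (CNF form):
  q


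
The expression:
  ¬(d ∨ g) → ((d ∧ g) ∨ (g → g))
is always true.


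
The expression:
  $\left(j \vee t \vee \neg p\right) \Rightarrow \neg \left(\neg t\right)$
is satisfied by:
  {t: True, p: True, j: False}
  {t: True, j: False, p: False}
  {t: True, p: True, j: True}
  {t: True, j: True, p: False}
  {p: True, j: False, t: False}


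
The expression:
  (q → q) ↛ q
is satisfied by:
  {q: False}


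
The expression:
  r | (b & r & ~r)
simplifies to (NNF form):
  r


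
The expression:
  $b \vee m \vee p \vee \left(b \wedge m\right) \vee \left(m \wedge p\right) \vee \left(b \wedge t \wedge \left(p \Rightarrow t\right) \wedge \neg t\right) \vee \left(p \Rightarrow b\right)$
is always true.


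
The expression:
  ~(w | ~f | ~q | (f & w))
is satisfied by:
  {f: True, q: True, w: False}


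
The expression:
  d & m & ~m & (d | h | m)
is never true.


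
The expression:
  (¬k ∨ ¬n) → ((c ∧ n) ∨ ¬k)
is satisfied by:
  {n: True, k: False}
  {k: False, n: False}
  {k: True, n: True}


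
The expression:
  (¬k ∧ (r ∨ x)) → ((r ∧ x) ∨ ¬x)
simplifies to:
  k ∨ r ∨ ¬x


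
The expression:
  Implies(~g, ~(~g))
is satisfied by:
  {g: True}


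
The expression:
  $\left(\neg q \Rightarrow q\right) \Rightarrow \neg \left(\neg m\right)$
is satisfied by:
  {m: True, q: False}
  {q: False, m: False}
  {q: True, m: True}


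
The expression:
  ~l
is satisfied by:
  {l: False}


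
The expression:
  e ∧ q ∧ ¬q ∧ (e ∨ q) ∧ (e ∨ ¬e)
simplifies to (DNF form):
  False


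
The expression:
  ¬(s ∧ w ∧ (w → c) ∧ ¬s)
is always true.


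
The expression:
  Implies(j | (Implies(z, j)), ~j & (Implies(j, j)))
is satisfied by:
  {j: False}


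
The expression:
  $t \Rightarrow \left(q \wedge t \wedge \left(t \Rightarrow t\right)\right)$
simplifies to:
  $q \vee \neg t$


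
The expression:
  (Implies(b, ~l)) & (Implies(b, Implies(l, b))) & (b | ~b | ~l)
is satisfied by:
  {l: False, b: False}
  {b: True, l: False}
  {l: True, b: False}


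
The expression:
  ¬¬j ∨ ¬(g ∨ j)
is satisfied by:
  {j: True, g: False}
  {g: False, j: False}
  {g: True, j: True}


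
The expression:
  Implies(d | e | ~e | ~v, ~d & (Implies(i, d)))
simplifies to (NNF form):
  ~d & ~i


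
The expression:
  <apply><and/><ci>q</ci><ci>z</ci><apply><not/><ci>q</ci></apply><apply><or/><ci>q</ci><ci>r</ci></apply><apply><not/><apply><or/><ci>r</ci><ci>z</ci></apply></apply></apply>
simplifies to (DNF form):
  <false/>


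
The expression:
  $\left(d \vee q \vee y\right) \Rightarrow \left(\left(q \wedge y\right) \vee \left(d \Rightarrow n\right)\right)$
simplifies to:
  $n \vee \left(q \wedge y\right) \vee \neg d$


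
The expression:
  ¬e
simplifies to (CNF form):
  ¬e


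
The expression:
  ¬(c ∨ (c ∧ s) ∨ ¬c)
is never true.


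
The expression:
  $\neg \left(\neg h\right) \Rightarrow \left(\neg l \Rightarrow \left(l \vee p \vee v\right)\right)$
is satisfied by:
  {v: True, l: True, p: True, h: False}
  {v: True, l: True, h: False, p: False}
  {v: True, p: True, h: False, l: False}
  {v: True, h: False, p: False, l: False}
  {l: True, p: True, h: False, v: False}
  {l: True, h: False, p: False, v: False}
  {p: True, l: False, h: False, v: False}
  {l: False, h: False, p: False, v: False}
  {l: True, v: True, h: True, p: True}
  {l: True, v: True, h: True, p: False}
  {v: True, h: True, p: True, l: False}
  {v: True, h: True, l: False, p: False}
  {p: True, h: True, l: True, v: False}
  {h: True, l: True, v: False, p: False}
  {h: True, p: True, v: False, l: False}


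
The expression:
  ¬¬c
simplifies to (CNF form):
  c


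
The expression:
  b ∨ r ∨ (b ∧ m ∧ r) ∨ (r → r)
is always true.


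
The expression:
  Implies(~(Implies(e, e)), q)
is always true.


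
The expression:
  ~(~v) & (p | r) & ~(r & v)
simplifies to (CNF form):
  p & v & ~r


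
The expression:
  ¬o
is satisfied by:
  {o: False}


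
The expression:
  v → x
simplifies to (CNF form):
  x ∨ ¬v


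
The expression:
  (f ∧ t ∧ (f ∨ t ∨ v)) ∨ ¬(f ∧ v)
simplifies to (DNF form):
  t ∨ ¬f ∨ ¬v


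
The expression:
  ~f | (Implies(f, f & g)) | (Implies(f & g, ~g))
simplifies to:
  True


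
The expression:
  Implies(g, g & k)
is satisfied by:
  {k: True, g: False}
  {g: False, k: False}
  {g: True, k: True}


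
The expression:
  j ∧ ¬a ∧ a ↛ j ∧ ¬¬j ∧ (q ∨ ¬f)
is never true.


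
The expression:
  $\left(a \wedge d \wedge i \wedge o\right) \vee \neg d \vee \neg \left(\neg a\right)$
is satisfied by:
  {a: True, d: False}
  {d: False, a: False}
  {d: True, a: True}


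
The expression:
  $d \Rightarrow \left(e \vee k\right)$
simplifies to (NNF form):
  $e \vee k \vee \neg d$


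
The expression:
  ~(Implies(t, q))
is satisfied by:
  {t: True, q: False}


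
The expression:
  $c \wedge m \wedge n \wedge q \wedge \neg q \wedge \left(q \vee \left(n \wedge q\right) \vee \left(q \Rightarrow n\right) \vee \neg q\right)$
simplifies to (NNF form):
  $\text{False}$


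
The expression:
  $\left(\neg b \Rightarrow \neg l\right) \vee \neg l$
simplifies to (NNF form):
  $b \vee \neg l$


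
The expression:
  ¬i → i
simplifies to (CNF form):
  i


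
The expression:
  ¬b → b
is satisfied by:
  {b: True}


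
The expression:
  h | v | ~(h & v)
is always true.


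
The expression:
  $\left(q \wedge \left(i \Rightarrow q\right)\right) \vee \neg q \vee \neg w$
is always true.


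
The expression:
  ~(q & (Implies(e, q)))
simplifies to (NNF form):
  ~q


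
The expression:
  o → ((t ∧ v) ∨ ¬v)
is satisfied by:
  {t: True, v: False, o: False}
  {v: False, o: False, t: False}
  {t: True, o: True, v: False}
  {o: True, v: False, t: False}
  {t: True, v: True, o: False}
  {v: True, t: False, o: False}
  {t: True, o: True, v: True}


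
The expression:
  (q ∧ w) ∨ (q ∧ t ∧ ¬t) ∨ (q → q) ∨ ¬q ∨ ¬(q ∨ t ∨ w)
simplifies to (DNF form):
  True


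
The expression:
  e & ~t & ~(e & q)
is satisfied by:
  {e: True, q: False, t: False}


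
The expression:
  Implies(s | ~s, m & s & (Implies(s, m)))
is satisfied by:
  {m: True, s: True}


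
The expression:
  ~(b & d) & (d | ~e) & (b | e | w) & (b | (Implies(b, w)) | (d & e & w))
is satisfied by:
  {w: True, e: False, d: False, b: False}
  {b: True, w: True, e: False, d: False}
  {b: True, w: False, e: False, d: False}
  {d: True, w: True, e: False, b: False}
  {e: True, d: True, w: True, b: False}
  {e: True, d: True, w: False, b: False}


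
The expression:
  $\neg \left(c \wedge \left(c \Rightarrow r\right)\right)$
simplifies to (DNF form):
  $\neg c \vee \neg r$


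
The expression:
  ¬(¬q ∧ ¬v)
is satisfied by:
  {q: True, v: True}
  {q: True, v: False}
  {v: True, q: False}


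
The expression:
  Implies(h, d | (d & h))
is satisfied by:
  {d: True, h: False}
  {h: False, d: False}
  {h: True, d: True}


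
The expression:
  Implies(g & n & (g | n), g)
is always true.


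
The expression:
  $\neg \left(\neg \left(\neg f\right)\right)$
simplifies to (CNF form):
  $\neg f$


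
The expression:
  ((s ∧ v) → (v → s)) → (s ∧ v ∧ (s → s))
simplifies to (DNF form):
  s ∧ v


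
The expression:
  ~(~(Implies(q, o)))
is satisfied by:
  {o: True, q: False}
  {q: False, o: False}
  {q: True, o: True}


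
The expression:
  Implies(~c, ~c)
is always true.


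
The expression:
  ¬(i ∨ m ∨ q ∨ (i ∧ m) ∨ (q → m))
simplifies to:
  False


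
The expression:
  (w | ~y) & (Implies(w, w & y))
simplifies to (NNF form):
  (w & y) | (~w & ~y)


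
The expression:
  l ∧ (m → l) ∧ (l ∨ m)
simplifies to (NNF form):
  l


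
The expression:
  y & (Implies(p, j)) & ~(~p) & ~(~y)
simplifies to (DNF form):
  j & p & y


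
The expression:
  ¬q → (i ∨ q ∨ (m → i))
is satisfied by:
  {i: True, q: True, m: False}
  {i: True, m: False, q: False}
  {q: True, m: False, i: False}
  {q: False, m: False, i: False}
  {i: True, q: True, m: True}
  {i: True, m: True, q: False}
  {q: True, m: True, i: False}


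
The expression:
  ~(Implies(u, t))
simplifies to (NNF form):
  u & ~t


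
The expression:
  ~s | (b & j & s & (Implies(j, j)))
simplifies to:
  ~s | (b & j)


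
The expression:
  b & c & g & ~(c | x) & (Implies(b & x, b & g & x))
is never true.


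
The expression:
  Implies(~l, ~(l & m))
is always true.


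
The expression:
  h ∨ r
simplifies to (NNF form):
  h ∨ r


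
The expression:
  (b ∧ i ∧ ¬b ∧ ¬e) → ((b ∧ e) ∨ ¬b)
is always true.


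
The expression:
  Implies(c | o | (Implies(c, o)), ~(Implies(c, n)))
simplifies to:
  c & ~n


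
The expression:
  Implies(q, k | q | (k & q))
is always true.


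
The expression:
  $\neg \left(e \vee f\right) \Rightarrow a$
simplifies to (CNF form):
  $a \vee e \vee f$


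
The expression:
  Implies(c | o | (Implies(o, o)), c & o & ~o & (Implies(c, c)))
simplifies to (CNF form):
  False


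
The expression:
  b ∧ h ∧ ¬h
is never true.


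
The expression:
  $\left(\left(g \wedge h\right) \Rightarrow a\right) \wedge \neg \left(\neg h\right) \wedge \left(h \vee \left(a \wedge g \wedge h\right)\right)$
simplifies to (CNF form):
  $h \wedge \left(a \vee \neg g\right)$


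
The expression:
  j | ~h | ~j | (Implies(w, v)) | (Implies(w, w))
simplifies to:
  True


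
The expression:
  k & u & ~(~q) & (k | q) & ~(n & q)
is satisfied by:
  {k: True, u: True, q: True, n: False}


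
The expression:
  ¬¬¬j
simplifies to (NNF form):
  ¬j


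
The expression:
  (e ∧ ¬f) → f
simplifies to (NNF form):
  f ∨ ¬e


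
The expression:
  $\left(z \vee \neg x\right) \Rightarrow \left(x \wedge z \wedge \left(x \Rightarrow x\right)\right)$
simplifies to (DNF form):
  $x$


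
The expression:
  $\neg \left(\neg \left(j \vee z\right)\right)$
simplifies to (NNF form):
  $j \vee z$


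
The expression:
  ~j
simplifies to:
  ~j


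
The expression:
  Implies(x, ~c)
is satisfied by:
  {c: False, x: False}
  {x: True, c: False}
  {c: True, x: False}


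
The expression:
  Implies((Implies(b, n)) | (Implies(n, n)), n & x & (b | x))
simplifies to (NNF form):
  n & x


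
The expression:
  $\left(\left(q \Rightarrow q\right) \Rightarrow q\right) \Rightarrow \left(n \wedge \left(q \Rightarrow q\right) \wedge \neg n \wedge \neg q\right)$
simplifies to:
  $\neg q$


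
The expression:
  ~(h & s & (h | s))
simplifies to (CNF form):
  ~h | ~s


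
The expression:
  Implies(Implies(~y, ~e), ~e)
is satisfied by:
  {e: False, y: False}
  {y: True, e: False}
  {e: True, y: False}


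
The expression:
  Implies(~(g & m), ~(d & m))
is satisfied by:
  {g: True, m: False, d: False}
  {m: False, d: False, g: False}
  {d: True, g: True, m: False}
  {d: True, m: False, g: False}
  {g: True, m: True, d: False}
  {m: True, g: False, d: False}
  {d: True, m: True, g: True}


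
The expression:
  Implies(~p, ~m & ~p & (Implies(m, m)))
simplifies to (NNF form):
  p | ~m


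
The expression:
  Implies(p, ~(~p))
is always true.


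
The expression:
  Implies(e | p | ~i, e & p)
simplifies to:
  (e | i) & (e | ~p) & (p | ~e)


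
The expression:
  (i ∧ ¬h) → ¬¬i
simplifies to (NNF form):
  True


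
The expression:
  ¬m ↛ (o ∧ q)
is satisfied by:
  {o: False, m: False, q: False}
  {q: True, o: False, m: False}
  {o: True, q: False, m: False}


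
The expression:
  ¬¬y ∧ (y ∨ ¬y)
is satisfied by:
  {y: True}


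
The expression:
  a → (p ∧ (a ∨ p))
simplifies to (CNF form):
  p ∨ ¬a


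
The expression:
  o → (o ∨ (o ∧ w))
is always true.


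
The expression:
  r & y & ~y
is never true.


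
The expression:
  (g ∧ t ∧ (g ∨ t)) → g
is always true.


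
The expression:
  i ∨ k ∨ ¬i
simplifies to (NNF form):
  True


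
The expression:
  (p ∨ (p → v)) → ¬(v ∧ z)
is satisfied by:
  {v: False, z: False}
  {z: True, v: False}
  {v: True, z: False}


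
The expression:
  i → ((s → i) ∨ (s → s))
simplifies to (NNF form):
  True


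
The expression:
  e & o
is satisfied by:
  {e: True, o: True}


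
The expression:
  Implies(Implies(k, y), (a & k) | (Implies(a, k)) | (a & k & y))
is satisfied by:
  {k: True, a: False}
  {a: False, k: False}
  {a: True, k: True}


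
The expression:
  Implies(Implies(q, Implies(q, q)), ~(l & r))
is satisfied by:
  {l: False, r: False}
  {r: True, l: False}
  {l: True, r: False}


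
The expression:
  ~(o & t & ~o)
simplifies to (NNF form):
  True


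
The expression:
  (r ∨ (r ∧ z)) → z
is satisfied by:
  {z: True, r: False}
  {r: False, z: False}
  {r: True, z: True}


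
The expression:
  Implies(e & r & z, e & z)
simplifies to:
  True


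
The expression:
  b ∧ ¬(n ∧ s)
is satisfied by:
  {b: True, s: False, n: False}
  {b: True, n: True, s: False}
  {b: True, s: True, n: False}


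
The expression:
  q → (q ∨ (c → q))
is always true.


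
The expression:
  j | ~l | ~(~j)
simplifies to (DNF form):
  j | ~l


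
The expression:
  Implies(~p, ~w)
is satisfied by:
  {p: True, w: False}
  {w: False, p: False}
  {w: True, p: True}


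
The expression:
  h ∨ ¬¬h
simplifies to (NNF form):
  h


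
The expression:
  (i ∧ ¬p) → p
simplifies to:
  p ∨ ¬i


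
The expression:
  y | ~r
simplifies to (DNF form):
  y | ~r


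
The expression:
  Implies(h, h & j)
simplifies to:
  j | ~h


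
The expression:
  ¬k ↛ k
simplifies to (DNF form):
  True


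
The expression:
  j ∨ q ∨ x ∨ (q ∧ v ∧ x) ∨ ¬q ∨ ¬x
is always true.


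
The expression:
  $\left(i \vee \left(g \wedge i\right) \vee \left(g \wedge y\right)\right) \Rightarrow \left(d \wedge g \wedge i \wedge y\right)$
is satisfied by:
  {d: True, g: False, i: False, y: False}
  {d: False, g: False, i: False, y: False}
  {y: True, d: True, g: False, i: False}
  {y: True, d: False, g: False, i: False}
  {g: True, d: True, y: False, i: False}
  {g: True, d: False, y: False, i: False}
  {i: True, y: True, g: True, d: True}


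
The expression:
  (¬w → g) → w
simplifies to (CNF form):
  w ∨ ¬g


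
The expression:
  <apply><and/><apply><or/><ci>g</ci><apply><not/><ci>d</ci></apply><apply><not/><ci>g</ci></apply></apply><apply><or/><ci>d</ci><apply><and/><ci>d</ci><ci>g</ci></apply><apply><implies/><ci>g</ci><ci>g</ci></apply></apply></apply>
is always true.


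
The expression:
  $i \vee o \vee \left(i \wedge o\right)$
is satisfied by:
  {i: True, o: True}
  {i: True, o: False}
  {o: True, i: False}


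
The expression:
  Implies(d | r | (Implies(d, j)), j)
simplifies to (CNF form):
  j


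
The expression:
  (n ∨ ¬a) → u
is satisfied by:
  {u: True, a: True, n: False}
  {u: True, a: False, n: False}
  {n: True, u: True, a: True}
  {n: True, u: True, a: False}
  {a: True, n: False, u: False}


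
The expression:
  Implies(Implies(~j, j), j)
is always true.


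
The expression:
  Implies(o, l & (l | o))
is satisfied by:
  {l: True, o: False}
  {o: False, l: False}
  {o: True, l: True}


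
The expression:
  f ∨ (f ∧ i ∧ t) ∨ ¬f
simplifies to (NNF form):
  True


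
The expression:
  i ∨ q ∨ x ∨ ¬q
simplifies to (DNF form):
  True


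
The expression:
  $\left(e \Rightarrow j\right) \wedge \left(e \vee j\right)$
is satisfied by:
  {j: True}


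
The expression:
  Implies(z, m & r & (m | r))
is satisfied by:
  {r: True, m: True, z: False}
  {r: True, m: False, z: False}
  {m: True, r: False, z: False}
  {r: False, m: False, z: False}
  {r: True, z: True, m: True}


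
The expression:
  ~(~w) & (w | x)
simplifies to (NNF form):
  w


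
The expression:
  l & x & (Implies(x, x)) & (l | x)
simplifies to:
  l & x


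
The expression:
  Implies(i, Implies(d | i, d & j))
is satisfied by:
  {j: True, d: True, i: False}
  {j: True, d: False, i: False}
  {d: True, j: False, i: False}
  {j: False, d: False, i: False}
  {i: True, j: True, d: True}


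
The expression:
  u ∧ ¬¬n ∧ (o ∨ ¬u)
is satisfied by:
  {u: True, o: True, n: True}


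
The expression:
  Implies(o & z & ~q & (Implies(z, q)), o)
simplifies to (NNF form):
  True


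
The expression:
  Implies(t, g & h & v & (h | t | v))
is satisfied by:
  {v: True, h: True, g: True, t: False}
  {v: True, h: True, g: False, t: False}
  {v: True, g: True, h: False, t: False}
  {v: True, g: False, h: False, t: False}
  {h: True, g: True, v: False, t: False}
  {h: True, v: False, g: False, t: False}
  {h: False, g: True, v: False, t: False}
  {h: False, v: False, g: False, t: False}
  {v: True, t: True, h: True, g: True}


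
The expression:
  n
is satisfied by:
  {n: True}


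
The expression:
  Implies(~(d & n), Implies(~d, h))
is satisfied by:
  {d: True, h: True}
  {d: True, h: False}
  {h: True, d: False}


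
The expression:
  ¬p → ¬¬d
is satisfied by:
  {d: True, p: True}
  {d: True, p: False}
  {p: True, d: False}


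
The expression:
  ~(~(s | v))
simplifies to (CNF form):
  s | v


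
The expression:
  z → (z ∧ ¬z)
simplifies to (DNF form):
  ¬z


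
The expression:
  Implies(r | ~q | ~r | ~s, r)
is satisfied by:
  {r: True}


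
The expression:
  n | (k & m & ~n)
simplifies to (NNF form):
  n | (k & m)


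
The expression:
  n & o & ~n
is never true.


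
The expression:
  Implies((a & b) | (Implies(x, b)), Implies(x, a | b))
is always true.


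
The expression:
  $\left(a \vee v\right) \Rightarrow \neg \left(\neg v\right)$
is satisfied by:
  {v: True, a: False}
  {a: False, v: False}
  {a: True, v: True}


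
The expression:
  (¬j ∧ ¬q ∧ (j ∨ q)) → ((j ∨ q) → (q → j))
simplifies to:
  True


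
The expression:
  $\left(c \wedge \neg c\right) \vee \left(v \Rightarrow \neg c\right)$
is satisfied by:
  {v: False, c: False}
  {c: True, v: False}
  {v: True, c: False}


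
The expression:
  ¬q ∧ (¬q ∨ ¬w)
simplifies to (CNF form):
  ¬q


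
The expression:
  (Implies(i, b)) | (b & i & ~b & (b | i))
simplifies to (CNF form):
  b | ~i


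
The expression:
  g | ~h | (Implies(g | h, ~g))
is always true.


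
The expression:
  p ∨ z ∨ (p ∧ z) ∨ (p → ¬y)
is always true.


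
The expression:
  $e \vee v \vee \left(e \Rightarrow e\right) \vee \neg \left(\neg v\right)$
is always true.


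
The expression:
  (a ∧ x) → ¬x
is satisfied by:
  {x: False, a: False}
  {a: True, x: False}
  {x: True, a: False}


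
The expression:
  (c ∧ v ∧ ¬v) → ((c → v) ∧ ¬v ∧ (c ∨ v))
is always true.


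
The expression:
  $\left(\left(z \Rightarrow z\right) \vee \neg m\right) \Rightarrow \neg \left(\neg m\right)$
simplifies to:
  $m$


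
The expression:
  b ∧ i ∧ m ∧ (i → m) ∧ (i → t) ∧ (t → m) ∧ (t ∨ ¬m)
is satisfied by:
  {t: True, m: True, b: True, i: True}


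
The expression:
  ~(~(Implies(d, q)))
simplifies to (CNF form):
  q | ~d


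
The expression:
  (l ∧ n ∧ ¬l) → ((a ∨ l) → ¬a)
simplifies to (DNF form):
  True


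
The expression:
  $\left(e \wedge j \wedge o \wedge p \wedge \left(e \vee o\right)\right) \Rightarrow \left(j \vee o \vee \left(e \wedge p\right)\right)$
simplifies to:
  $\text{True}$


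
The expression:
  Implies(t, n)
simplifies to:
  n | ~t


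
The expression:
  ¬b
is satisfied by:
  {b: False}


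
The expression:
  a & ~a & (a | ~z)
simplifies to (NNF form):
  False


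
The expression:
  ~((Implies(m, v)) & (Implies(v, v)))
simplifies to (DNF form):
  m & ~v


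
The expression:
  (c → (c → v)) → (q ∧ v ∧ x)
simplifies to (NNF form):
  (c ∨ v) ∧ (q ∨ ¬v) ∧ (x ∨ ¬v)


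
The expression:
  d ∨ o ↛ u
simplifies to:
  d ∨ (o ∧ ¬u)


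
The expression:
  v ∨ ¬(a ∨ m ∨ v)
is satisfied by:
  {v: True, m: False, a: False}
  {a: True, v: True, m: False}
  {v: True, m: True, a: False}
  {a: True, v: True, m: True}
  {a: False, m: False, v: False}


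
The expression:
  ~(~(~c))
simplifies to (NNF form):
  ~c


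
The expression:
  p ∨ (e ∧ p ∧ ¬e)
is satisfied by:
  {p: True}


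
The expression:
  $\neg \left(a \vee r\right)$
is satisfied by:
  {r: False, a: False}


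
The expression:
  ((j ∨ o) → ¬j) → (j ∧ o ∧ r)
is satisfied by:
  {j: True}


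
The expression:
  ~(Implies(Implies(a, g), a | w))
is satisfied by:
  {w: False, a: False}


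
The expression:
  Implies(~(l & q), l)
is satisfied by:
  {l: True}


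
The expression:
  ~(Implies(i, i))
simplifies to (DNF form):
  False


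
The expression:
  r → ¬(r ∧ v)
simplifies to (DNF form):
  ¬r ∨ ¬v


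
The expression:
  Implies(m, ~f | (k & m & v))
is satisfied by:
  {k: True, v: True, m: False, f: False}
  {k: True, v: False, m: False, f: False}
  {v: True, k: False, m: False, f: False}
  {k: False, v: False, m: False, f: False}
  {f: True, k: True, v: True, m: False}
  {f: True, k: True, v: False, m: False}
  {f: True, v: True, k: False, m: False}
  {f: True, v: False, k: False, m: False}
  {k: True, m: True, v: True, f: False}
  {k: True, m: True, v: False, f: False}
  {m: True, v: True, k: False, f: False}
  {m: True, k: False, v: False, f: False}
  {f: True, k: True, m: True, v: True}


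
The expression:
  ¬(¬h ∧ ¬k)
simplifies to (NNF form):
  h ∨ k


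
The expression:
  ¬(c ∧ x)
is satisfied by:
  {c: False, x: False}
  {x: True, c: False}
  {c: True, x: False}


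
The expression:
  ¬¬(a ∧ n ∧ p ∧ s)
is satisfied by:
  {a: True, p: True, s: True, n: True}


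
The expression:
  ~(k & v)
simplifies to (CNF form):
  ~k | ~v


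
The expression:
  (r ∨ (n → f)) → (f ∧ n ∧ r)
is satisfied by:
  {n: True, r: False, f: False}
  {f: True, r: True, n: True}


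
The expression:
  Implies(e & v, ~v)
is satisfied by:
  {v: False, e: False}
  {e: True, v: False}
  {v: True, e: False}


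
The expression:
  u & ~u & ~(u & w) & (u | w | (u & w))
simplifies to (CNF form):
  False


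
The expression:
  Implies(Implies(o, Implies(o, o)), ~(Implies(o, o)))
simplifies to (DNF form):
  False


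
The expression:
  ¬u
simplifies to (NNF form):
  ¬u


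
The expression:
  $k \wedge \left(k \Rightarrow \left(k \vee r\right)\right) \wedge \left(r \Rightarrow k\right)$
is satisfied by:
  {k: True}


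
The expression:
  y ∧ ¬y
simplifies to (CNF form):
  False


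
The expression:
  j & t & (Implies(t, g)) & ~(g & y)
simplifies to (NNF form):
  g & j & t & ~y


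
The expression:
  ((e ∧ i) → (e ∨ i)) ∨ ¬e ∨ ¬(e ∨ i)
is always true.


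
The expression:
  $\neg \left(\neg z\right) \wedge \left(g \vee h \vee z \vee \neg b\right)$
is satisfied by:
  {z: True}


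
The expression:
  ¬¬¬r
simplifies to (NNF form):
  ¬r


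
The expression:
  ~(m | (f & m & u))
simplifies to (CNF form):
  ~m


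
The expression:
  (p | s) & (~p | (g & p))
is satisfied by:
  {g: True, s: True, p: False}
  {s: True, p: False, g: False}
  {g: True, p: True, s: True}
  {g: True, p: True, s: False}


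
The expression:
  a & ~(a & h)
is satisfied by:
  {a: True, h: False}


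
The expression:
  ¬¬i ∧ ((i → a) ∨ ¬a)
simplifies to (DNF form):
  i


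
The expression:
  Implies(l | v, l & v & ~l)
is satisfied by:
  {v: False, l: False}


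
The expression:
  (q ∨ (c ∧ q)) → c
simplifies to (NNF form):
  c ∨ ¬q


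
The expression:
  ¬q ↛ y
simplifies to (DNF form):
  y ∨ ¬q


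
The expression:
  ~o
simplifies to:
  ~o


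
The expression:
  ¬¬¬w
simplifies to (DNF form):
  ¬w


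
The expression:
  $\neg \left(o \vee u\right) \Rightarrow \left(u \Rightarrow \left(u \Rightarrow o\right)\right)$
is always true.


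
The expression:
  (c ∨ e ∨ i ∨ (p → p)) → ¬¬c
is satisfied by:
  {c: True}


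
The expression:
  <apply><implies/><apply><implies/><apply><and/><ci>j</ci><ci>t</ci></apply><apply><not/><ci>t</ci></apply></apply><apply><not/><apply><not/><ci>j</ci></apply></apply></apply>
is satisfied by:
  {j: True}


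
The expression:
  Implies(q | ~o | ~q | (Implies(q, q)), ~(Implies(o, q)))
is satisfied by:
  {o: True, q: False}


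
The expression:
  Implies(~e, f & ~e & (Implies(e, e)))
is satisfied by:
  {e: True, f: True}
  {e: True, f: False}
  {f: True, e: False}


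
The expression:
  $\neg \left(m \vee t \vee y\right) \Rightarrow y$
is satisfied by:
  {y: True, t: True, m: True}
  {y: True, t: True, m: False}
  {y: True, m: True, t: False}
  {y: True, m: False, t: False}
  {t: True, m: True, y: False}
  {t: True, m: False, y: False}
  {m: True, t: False, y: False}


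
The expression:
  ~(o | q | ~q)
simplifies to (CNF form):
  False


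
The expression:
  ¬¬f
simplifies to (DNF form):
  f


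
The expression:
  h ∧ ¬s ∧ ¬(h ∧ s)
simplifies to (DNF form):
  h ∧ ¬s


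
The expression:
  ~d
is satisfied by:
  {d: False}


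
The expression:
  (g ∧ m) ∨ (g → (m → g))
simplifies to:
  True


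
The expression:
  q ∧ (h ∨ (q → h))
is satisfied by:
  {h: True, q: True}


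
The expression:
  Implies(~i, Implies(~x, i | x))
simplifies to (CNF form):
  i | x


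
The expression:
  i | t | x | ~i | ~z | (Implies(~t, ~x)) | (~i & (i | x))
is always true.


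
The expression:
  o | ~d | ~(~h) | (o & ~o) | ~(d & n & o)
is always true.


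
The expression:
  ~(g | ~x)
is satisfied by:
  {x: True, g: False}


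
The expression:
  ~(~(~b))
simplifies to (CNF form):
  ~b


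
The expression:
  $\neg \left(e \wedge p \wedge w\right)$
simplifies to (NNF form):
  $\neg e \vee \neg p \vee \neg w$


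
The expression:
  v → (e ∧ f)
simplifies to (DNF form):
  (e ∧ f) ∨ ¬v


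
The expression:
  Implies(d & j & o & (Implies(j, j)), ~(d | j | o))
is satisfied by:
  {o: False, d: False, j: False}
  {j: True, o: False, d: False}
  {d: True, o: False, j: False}
  {j: True, d: True, o: False}
  {o: True, j: False, d: False}
  {j: True, o: True, d: False}
  {d: True, o: True, j: False}


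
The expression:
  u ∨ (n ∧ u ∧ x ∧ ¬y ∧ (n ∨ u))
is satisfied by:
  {u: True}


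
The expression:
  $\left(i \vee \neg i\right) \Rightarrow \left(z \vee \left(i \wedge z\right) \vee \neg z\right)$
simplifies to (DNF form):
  $\text{True}$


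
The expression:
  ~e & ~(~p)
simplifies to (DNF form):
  p & ~e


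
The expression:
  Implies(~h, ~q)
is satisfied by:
  {h: True, q: False}
  {q: False, h: False}
  {q: True, h: True}


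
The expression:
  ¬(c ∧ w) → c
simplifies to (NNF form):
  c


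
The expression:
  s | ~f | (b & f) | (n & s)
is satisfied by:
  {b: True, s: True, f: False}
  {b: True, s: False, f: False}
  {s: True, b: False, f: False}
  {b: False, s: False, f: False}
  {f: True, b: True, s: True}
  {f: True, b: True, s: False}
  {f: True, s: True, b: False}


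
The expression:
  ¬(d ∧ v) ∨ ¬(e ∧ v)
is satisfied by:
  {v: False, d: False, e: False}
  {e: True, v: False, d: False}
  {d: True, v: False, e: False}
  {e: True, d: True, v: False}
  {v: True, e: False, d: False}
  {e: True, v: True, d: False}
  {d: True, v: True, e: False}


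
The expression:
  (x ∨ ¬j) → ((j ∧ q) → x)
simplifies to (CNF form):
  True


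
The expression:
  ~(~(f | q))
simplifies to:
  f | q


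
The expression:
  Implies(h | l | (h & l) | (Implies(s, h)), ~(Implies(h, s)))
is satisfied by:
  {h: True, s: False, l: False}
  {h: True, l: True, s: False}
  {s: True, l: False, h: False}


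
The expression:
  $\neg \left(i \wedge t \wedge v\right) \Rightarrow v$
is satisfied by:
  {v: True}


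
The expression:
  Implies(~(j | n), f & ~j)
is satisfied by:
  {n: True, f: True, j: True}
  {n: True, f: True, j: False}
  {n: True, j: True, f: False}
  {n: True, j: False, f: False}
  {f: True, j: True, n: False}
  {f: True, j: False, n: False}
  {j: True, f: False, n: False}


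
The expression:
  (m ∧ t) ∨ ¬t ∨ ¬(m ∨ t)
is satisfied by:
  {m: True, t: False}
  {t: False, m: False}
  {t: True, m: True}


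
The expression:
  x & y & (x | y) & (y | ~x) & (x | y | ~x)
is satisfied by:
  {x: True, y: True}


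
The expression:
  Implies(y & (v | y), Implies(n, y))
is always true.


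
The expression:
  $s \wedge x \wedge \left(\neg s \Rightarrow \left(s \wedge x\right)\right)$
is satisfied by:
  {s: True, x: True}


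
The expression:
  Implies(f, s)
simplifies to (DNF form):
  s | ~f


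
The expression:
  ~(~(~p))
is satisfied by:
  {p: False}


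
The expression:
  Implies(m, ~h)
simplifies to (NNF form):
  ~h | ~m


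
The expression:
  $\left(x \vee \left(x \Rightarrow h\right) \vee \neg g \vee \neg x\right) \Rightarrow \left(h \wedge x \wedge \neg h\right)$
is never true.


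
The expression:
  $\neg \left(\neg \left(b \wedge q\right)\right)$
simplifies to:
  $b \wedge q$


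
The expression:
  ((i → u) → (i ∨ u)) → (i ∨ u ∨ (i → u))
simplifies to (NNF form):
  True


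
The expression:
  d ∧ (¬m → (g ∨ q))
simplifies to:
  d ∧ (g ∨ m ∨ q)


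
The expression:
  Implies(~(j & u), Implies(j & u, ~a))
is always true.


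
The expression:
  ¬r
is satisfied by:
  {r: False}


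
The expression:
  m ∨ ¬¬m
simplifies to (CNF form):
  m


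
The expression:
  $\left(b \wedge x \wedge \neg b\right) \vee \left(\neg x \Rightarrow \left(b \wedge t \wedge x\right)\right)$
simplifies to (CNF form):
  $x$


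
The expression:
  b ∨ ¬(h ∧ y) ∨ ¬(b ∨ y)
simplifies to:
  b ∨ ¬h ∨ ¬y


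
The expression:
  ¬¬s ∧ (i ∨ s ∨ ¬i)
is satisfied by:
  {s: True}


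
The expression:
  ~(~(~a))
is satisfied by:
  {a: False}


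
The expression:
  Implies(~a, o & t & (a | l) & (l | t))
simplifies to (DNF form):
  a | (l & o & t)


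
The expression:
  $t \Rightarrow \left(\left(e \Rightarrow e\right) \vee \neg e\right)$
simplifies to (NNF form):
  $\text{True}$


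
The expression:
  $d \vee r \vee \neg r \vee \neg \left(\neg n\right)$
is always true.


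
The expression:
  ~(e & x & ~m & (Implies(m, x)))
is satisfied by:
  {m: True, e: False, x: False}
  {e: False, x: False, m: False}
  {x: True, m: True, e: False}
  {x: True, e: False, m: False}
  {m: True, e: True, x: False}
  {e: True, m: False, x: False}
  {x: True, e: True, m: True}


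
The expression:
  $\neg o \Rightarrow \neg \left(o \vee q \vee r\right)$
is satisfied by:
  {o: True, r: False, q: False}
  {o: True, q: True, r: False}
  {o: True, r: True, q: False}
  {o: True, q: True, r: True}
  {q: False, r: False, o: False}
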